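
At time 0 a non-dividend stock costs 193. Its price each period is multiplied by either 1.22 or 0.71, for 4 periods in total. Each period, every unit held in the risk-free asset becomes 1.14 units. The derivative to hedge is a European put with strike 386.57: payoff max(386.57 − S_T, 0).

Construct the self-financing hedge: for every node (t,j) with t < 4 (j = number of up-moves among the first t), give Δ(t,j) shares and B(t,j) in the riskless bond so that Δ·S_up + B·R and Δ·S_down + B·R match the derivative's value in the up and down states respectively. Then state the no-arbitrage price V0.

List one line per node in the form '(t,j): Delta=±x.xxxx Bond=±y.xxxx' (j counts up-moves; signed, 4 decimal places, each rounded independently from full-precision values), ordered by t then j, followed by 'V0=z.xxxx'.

(0,0): Delta=-0.8315 Bond=208.6299
(1,0): Delta=-1.0000 Bond=260.9237
(1,1): Delta=-0.8133 Bond=233.5431
(2,0): Delta=-1.0000 Bond=297.4531
(2,1): Delta=-1.0000 Bond=297.4531
(2,2): Delta=-0.7931 Bond=260.4319
(3,0): Delta=-1.0000 Bond=339.0965
(3,1): Delta=-1.0000 Bond=339.0965
(3,2): Delta=-1.0000 Bond=339.0965
(3,3): Delta=-0.7707 Bond=289.0404
V0=48.1449

The replicating-portfolio and risk-neutral prices coincide; use p* = (1.14−0.71)/(1.22−0.71) = 0.8431 for the latter.
Terminal payoffs: V(4,0)=337.5255, V(4,1)=302.2963, V(4,2)=241.7616, V(4,3)=137.7443, V(4,4)=0.0000
  t=3,j=0: stock 69.0768 → up 84.2737 (V=302.2963), down 49.0445 (V=337.5255). Price 270.0197; hedge Δ=-1.0000, bond B=339.0965.
  t=3,j=1: stock 118.6954 → up 144.8084 (V=241.7616), down 84.2737 (V=302.2963). Price 220.4011; hedge Δ=-1.0000, bond B=339.0965.
  t=3,j=2: stock 203.9555 → up 248.8257 (V=137.7443), down 144.8084 (V=241.7616). Price 135.1410; hedge Δ=-1.0000, bond B=339.0965.
  t=3,j=3: stock 350.4587 → up 427.5596 (V=0.0000), down 248.8257 (V=137.7443). Price 18.9535; hedge Δ=-0.7707, bond B=289.0404.
  t=2,j=0: stock 97.2913 → up 118.6954 (V=220.4011), down 69.0768 (V=270.0197). Price 200.1618; hedge Δ=-1.0000, bond B=297.4531.
  t=2,j=1: stock 167.1766 → up 203.9555 (V=135.1410), down 118.6954 (V=220.4011). Price 130.2765; hedge Δ=-1.0000, bond B=297.4531.
  t=2,j=2: stock 287.2612 → up 350.4587 (V=18.9535), down 203.9555 (V=135.1410). Price 32.6131; hedge Δ=-0.7931, bond B=260.4319.
  t=1,j=0: stock 137.0300 → up 167.1766 (V=130.2765), down 97.2913 (V=200.1618). Price 123.8937; hedge Δ=-1.0000, bond B=260.9237.
  t=1,j=1: stock 235.4600 → up 287.2612 (V=32.6131), down 167.1766 (V=130.2765). Price 42.0464; hedge Δ=-0.8133, bond B=233.5431.
  t=0,j=0: stock 193.0000 → up 235.4600 (V=42.0464), down 137.0300 (V=123.8937). Price 48.1449; hedge Δ=-0.8315, bond B=208.6299.
Root portfolio cost Δ·193+B reproduces V0=48.1449.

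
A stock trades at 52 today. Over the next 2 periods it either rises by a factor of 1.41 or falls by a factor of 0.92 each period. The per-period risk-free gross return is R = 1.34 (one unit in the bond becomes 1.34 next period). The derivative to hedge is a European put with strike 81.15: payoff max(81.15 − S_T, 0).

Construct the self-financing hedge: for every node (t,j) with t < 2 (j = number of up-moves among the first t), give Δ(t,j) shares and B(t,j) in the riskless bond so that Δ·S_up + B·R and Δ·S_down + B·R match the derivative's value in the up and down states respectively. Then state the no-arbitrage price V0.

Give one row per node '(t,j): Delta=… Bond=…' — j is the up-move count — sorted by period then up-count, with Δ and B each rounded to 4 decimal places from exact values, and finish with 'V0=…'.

Since d<R<u, set p* = (R−d)/(u−d) = 0.8571; price each node as the discounted p*-expectation of its children.
Terminal payoffs: V(2,0)=37.1372, V(2,1)=13.6956, V(2,2)=0.0000
Node (1,0) S=47.8400: V=(p*·13.6956+(1−p*)·37.1372)/1.34=12.7197; Δ=(13.6956−37.1372)/(67.4544−44.0128)=-1.0000; B=V−Δ·S=60.5597
Node (1,1) S=73.3200: V=(p*·0.0000+(1−p*)·13.6956)/1.34=1.4601; Δ=(0.0000−13.6956)/(103.3812−67.4544)=-0.3812; B=V−Δ·S=29.4103
Node (0,0) S=52.0000: V=(p*·1.4601+(1−p*)·12.7197)/1.34=2.2900; Δ=(1.4601−12.7197)/(73.3200−47.8400)=-0.4419; B=V−Δ·S=25.2688
The time-0 hedge costs 2.2900, which is the no-arbitrage price.

(0,0): Delta=-0.4419 Bond=25.2688
(1,0): Delta=-1.0000 Bond=60.5597
(1,1): Delta=-0.3812 Bond=29.4103
V0=2.2900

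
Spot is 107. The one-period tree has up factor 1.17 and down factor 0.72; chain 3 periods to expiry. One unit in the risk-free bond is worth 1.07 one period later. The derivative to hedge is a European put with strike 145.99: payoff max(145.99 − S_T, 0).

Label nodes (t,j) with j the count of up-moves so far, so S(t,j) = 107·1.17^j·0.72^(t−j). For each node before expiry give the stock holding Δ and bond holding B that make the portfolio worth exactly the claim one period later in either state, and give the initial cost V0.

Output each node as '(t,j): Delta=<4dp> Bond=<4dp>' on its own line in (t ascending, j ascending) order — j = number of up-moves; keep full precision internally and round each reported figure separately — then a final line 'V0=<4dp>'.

(0,0): Delta=-0.7215 Bond=99.1167
(1,0): Delta=-1.0000 Bond=127.5133
(1,1): Delta=-0.6725 Bond=99.9238
(2,0): Delta=-1.0000 Bond=136.4393
(2,1): Delta=-1.0000 Bond=136.4393
(2,2): Delta=-0.6149 Bond=98.4840
V0=21.9201

Under the risk-neutral measure, an up-move has probability p* = (R−d)/(u−d) = 0.7778 and values discount at R = 1.07.
Terminal values V(3,·): V(3,0)=106.0525, V(3,1)=81.0915, V(3,2)=40.5299, V(3,3)=0.0000
  t=2,j=0: stock 55.4688 → up 64.8985 (V=81.0915), down 39.9375 (V=106.0525). Price 80.9705; hedge Δ=-1.0000, bond B=136.4393.
  t=2,j=1: stock 90.1368 → up 105.4601 (V=40.5299), down 64.8985 (V=81.0915). Price 46.3025; hedge Δ=-1.0000, bond B=136.4393.
  t=2,j=2: stock 146.4723 → up 171.3726 (V=0.0000), down 105.4601 (V=40.5299). Price 8.4174; hedge Δ=-0.6149, bond B=98.4840.
  t=1,j=0: stock 77.0400 → up 90.1368 (V=46.3025), down 55.4688 (V=80.9705). Price 50.4733; hedge Δ=-1.0000, bond B=127.5133.
  t=1,j=1: stock 125.1900 → up 146.4723 (V=8.4174), down 90.1368 (V=46.3025). Price 15.7349; hedge Δ=-0.6725, bond B=99.9238.
  t=0,j=0: stock 107.0000 → up 125.1900 (V=15.7349), down 77.0400 (V=50.4733). Price 21.9201; hedge Δ=-0.7215, bond B=99.1167.
Self-financing check: at every node Δ·S+B equals the discounted successor values.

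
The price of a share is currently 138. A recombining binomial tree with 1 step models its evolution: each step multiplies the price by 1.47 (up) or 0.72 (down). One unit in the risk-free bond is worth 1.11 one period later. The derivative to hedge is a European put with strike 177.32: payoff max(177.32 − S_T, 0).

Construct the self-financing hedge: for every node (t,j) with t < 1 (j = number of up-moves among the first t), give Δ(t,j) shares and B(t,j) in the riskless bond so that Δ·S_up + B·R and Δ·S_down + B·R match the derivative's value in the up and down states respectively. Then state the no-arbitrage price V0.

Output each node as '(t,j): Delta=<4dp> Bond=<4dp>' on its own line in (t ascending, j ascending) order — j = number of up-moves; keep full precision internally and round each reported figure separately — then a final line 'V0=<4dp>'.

No-arbitrage ⇒ martingale measure with p* = (R−d)/(u−d) = 0.5200.
Payoff layer (t=1): V(1,0)=77.9600, V(1,1)=0.0000
  t=0,j=0: stock 138.0000 → up 202.8600 (V=0.0000), down 99.3600 (V=77.9600). Price 33.7124; hedge Δ=-0.7532, bond B=137.6591.
The time-0 hedge costs 33.7124, which is the no-arbitrage price.

(0,0): Delta=-0.7532 Bond=137.6591
V0=33.7124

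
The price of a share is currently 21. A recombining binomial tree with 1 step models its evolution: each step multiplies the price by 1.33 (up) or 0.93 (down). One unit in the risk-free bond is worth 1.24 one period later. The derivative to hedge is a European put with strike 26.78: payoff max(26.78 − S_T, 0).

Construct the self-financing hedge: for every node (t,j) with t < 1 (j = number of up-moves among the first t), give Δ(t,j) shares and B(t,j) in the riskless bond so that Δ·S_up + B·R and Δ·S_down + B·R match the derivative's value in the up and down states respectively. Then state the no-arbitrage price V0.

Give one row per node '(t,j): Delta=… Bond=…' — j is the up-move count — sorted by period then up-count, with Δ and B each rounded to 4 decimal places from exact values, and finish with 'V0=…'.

(0,0): Delta=-0.8631 Bond=19.4405
V0=1.3155

Under the risk-neutral measure, an up-move has probability p* = (R−d)/(u−d) = 0.7750 and values discount at R = 1.24.
Terminal values V(1,·): V(1,0)=7.2500, V(1,1)=0.0000
(0,0): S=21.0000. Δ = (V_up−V_dn)/(S_up−S_dn) = (0.0000−7.2500)/(27.9300−19.5300) = -0.8631. V = [p*·0.0000 + (1−p*)·7.2500]/1.24 = 1.3155. B = V − Δ·S = 19.4405.
The time-0 hedge costs 1.3155, which is the no-arbitrage price.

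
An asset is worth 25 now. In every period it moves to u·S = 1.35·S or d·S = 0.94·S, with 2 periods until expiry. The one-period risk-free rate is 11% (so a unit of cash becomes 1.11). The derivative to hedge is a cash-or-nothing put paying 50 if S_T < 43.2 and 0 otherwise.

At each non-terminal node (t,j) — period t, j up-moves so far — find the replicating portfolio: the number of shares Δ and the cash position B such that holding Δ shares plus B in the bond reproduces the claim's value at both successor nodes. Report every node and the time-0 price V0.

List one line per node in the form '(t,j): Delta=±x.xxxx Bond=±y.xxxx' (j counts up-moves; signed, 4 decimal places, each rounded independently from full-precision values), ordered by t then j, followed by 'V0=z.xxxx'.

(0,0): Delta=-1.8222 Bond=79.1585
(1,0): Delta=0.0000 Bond=45.0450
(1,1): Delta=-3.6134 Bond=148.3191
V0=33.6044

Since d<R<u, set p* = (R−d)/(u−d) = 0.4146; price each node as the discounted p*-expectation of its children.
Terminal values V(2,·): V(2,0)=50.0000, V(2,1)=50.0000, V(2,2)=0.0000
(1,0): S=23.5000. Δ = (V_up−V_dn)/(S_up−S_dn) = (50.0000−50.0000)/(31.7250−22.0900) = 0.0000. V = [p*·50.0000 + (1−p*)·50.0000]/1.11 = 45.0450. B = V − Δ·S = 45.0450.
(1,1): S=33.7500. Δ = (V_up−V_dn)/(S_up−S_dn) = (0.0000−50.0000)/(45.5625−31.7250) = -3.6134. V = [p*·0.0000 + (1−p*)·50.0000]/1.11 = 26.3678. B = V − Δ·S = 148.3191.
(0,0): S=25.0000. Δ = (V_up−V_dn)/(S_up−S_dn) = (26.3678−45.0450)/(33.7500−23.5000) = -1.8222. V = [p*·26.3678 + (1−p*)·45.0450]/1.11 = 33.6044. B = V − Δ·S = 79.1585.
Root portfolio cost Δ·25+B reproduces V0=33.6044.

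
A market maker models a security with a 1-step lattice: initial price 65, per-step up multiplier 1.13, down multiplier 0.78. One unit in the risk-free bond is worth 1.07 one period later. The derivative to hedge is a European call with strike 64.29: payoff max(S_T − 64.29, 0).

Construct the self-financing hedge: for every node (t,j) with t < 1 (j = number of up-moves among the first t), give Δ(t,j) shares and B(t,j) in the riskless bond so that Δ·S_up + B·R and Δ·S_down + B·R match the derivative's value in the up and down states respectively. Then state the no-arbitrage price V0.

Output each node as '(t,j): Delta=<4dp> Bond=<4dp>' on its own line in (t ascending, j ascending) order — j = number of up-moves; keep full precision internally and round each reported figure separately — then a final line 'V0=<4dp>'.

Under the risk-neutral measure, an up-move has probability p* = (R−d)/(u−d) = 0.8286 and values discount at R = 1.07.
Terminal payoffs: V(1,0)=0.0000, V(1,1)=9.1600
(0,0): S=65.0000. Δ = (V_up−V_dn)/(S_up−S_dn) = (9.1600−0.0000)/(73.4500−50.7000) = 0.4026. V = [p*·9.1600 + (1−p*)·0.0000]/1.07 = 7.0932. B = V − Δ·S = -19.0782.
The time-0 hedge costs 7.0932, which is the no-arbitrage price.

(0,0): Delta=0.4026 Bond=-19.0782
V0=7.0932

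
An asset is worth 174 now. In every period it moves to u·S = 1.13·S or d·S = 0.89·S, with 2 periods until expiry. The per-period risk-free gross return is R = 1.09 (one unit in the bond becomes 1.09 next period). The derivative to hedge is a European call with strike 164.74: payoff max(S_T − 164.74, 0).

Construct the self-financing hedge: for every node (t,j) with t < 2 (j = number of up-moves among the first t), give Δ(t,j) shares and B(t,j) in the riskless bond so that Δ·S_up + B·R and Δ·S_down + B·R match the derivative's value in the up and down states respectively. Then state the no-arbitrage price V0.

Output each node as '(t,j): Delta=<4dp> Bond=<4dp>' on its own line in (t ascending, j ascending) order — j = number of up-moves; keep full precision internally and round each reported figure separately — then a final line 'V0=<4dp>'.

(0,0): Delta=0.9015 Bond=-120.8817
(1,0): Delta=0.2758 Bond=-34.8781
(1,1): Delta=1.0000 Bond=-151.1376
V0=35.9709

No-arbitrage ⇒ martingale measure with p* = (R−d)/(u−d) = 0.8333.
Terminal values V(2,·): V(2,0)=0.0000, V(2,1)=10.2518, V(2,2)=57.4406
(1,0): S=154.8600. Δ = (V_up−V_dn)/(S_up−S_dn) = (10.2518−0.0000)/(174.9918−137.8254) = 0.2758. V = [p*·10.2518 + (1−p*)·0.0000]/1.09 = 7.8378. B = V − Δ·S = -34.8781.
(1,1): S=196.6200. Δ = (V_up−V_dn)/(S_up−S_dn) = (57.4406−10.2518)/(222.1806−174.9918) = 1.0000. V = [p*·57.4406 + (1−p*)·10.2518]/1.09 = 45.4824. B = V − Δ·S = -151.1376.
(0,0): S=174.0000. Δ = (V_up−V_dn)/(S_up−S_dn) = (45.4824−7.8378)/(196.6200−154.8600) = 0.9015. V = [p*·45.4824 + (1−p*)·7.8378]/1.09 = 35.9709. B = V − Δ·S = -120.8817.
Self-financing check: at every node Δ·S+B equals the discounted successor values.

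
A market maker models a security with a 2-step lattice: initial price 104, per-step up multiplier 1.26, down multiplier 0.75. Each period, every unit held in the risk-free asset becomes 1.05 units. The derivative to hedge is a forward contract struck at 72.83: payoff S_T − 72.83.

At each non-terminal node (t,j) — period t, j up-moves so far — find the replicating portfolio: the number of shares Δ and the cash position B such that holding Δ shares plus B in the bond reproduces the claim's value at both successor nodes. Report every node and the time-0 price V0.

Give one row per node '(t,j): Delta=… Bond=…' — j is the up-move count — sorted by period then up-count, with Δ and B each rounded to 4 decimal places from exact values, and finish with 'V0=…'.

(0,0): Delta=1.0000 Bond=-66.0590
(1,0): Delta=1.0000 Bond=-69.3619
(1,1): Delta=1.0000 Bond=-69.3619
V0=37.9410

Risk-neutral probability p* = (R−d)/(u−d) = (1.05−0.75)/(1.26−0.75) = 0.5882.
Terminal payoffs: V(2,0)=-14.3300, V(2,1)=25.4500, V(2,2)=92.2804
Node (1,0) S=78.0000: V=(p*·25.4500+(1−p*)·-14.3300)/1.05=8.6381; Δ=(25.4500−-14.3300)/(98.2800−58.5000)=1.0000; B=V−Δ·S=-69.3619
Node (1,1) S=131.0400: V=(p*·92.2804+(1−p*)·25.4500)/1.05=61.6781; Δ=(92.2804−25.4500)/(165.1104−98.2800)=1.0000; B=V−Δ·S=-69.3619
Node (0,0) S=104.0000: V=(p*·61.6781+(1−p*)·8.6381)/1.05=37.9410; Δ=(61.6781−8.6381)/(131.0400−78.0000)=1.0000; B=V−Δ·S=-66.0590
The time-0 hedge costs 37.9410, which is the no-arbitrage price.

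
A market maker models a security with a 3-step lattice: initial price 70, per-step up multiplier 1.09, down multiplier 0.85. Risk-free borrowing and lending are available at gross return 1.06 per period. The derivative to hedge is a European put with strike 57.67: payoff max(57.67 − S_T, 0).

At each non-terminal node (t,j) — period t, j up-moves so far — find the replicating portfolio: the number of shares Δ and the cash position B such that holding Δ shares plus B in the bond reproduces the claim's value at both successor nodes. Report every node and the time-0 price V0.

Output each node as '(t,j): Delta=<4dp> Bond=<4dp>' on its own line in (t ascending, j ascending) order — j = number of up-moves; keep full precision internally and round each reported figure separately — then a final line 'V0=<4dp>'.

No-arbitrage ⇒ martingale measure with p* = (R−d)/(u−d) = 0.8750.
At expiry t=3: V(3,0)=14.6813, V(3,1)=2.5433, V(3,2)=0.0000, V(3,3)=0.0000
  t=2,j=0: stock 50.5750 → up 55.1268 (V=2.5433), down 42.9887 (V=14.6813). Price 3.8307; hedge Δ=-1.0000, bond B=54.4057.
  t=2,j=1: stock 64.8550 → up 70.6920 (V=0.0000), down 55.1268 (V=2.5433). Price 0.2999; hedge Δ=-0.1634, bond B=10.8968.
  t=2,j=2: stock 83.1670 → up 90.6520 (V=0.0000), down 70.6920 (V=0.0000). Price 0.0000; hedge Δ=0.0000, bond B=0.0000.
  t=1,j=0: stock 59.5000 → up 64.8550 (V=0.2999), down 50.5750 (V=3.8307). Price 0.6993; hedge Δ=-0.2473, bond B=15.4108.
  t=1,j=1: stock 76.3000 → up 83.1670 (V=0.0000), down 64.8550 (V=0.2999). Price 0.0354; hedge Δ=-0.0164, bond B=1.2850.
  t=0,j=0: stock 70.0000 → up 76.3000 (V=0.0354), down 59.5000 (V=0.6993). Price 0.1117; hedge Δ=-0.0395, bond B=2.8780.
Root portfolio cost Δ·70+B reproduces V0=0.1117.

(0,0): Delta=-0.0395 Bond=2.8780
(1,0): Delta=-0.2473 Bond=15.4108
(1,1): Delta=-0.0164 Bond=1.2850
(2,0): Delta=-1.0000 Bond=54.4057
(2,1): Delta=-0.1634 Bond=10.8968
(2,2): Delta=0.0000 Bond=0.0000
V0=0.1117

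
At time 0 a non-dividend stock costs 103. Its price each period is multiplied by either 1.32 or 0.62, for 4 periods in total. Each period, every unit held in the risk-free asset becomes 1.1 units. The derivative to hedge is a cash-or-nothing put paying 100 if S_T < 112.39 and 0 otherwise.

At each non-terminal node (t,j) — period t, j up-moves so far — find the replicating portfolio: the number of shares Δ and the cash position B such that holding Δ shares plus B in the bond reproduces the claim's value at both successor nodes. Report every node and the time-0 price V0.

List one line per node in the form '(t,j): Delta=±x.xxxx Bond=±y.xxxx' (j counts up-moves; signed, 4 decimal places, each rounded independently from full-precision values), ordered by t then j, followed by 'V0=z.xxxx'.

(0,0): Delta=-0.4620 Bond=73.0990
(1,0): Delta=-0.8693 Bond=106.4212
(1,1): Delta=-0.3743 Bond=68.4866
(2,0): Delta=0.0000 Bond=82.6446
(2,1): Delta=-1.0565 Bond=132.8386
(2,2): Delta=-0.2274 Bond=48.9796
(3,0): Delta=0.0000 Bond=90.9091
(3,1): Delta=0.0000 Bond=90.9091
(3,2): Delta=-1.2839 Bond=171.4286
(3,3): Delta=0.0000 Bond=0.0000
V0=25.5155

Since d<R<u, set p* = (R−d)/(u−d) = 0.6857; price each node as the discounted p*-expectation of its children.
Terminal payoffs: V(4,0)=100.0000, V(4,1)=100.0000, V(4,2)=100.0000, V(4,3)=0.0000, V(4,4)=0.0000
Node (3,0) S=24.5478: V=(p*·100.0000+(1−p*)·100.0000)/1.1=90.9091; Δ=(100.0000−100.0000)/(32.4031−15.2196)=0.0000; B=V−Δ·S=90.9091
Node (3,1) S=52.2630: V=(p*·100.0000+(1−p*)·100.0000)/1.1=90.9091; Δ=(100.0000−100.0000)/(68.9872−32.4031)=0.0000; B=V−Δ·S=90.9091
Node (3,2) S=111.2697: V=(p*·0.0000+(1−p*)·100.0000)/1.1=28.5714; Δ=(0.0000−100.0000)/(146.8760−68.9872)=-1.2839; B=V−Δ·S=171.4286
Node (3,3) S=236.8967: V=(p*·0.0000+(1−p*)·0.0000)/1.1=0.0000; Δ=(0.0000−0.0000)/(312.7036−146.8760)=0.0000; B=V−Δ·S=0.0000
Node (2,0) S=39.5932: V=(p*·90.9091+(1−p*)·90.9091)/1.1=82.6446; Δ=(90.9091−90.9091)/(52.2630−24.5478)=0.0000; B=V−Δ·S=82.6446
Node (2,1) S=84.2952: V=(p*·28.5714+(1−p*)·90.9091)/1.1=43.7848; Δ=(28.5714−90.9091)/(111.2697−52.2630)=-1.0565; B=V−Δ·S=132.8386
Node (2,2) S=179.4672: V=(p*·0.0000+(1−p*)·28.5714)/1.1=8.1633; Δ=(0.0000−28.5714)/(236.8967−111.2697)=-0.2274; B=V−Δ·S=48.9796
Node (1,0) S=63.8600: V=(p*·43.7848+(1−p*)·82.6446)/1.1=50.9072; Δ=(43.7848−82.6446)/(84.2952−39.5932)=-0.8693; B=V−Δ·S=106.4212
Node (1,1) S=135.9600: V=(p*·8.1633+(1−p*)·43.7848)/1.1=17.5987; Δ=(8.1633−43.7848)/(179.4672−84.2952)=-0.3743; B=V−Δ·S=68.4866
Node (0,0) S=103.0000: V=(p*·17.5987+(1−p*)·50.9072)/1.1=25.5155; Δ=(17.5987−50.9072)/(135.9600−63.8600)=-0.4620; B=V−Δ·S=73.0990
Self-financing check: at every node Δ·S+B equals the discounted successor values.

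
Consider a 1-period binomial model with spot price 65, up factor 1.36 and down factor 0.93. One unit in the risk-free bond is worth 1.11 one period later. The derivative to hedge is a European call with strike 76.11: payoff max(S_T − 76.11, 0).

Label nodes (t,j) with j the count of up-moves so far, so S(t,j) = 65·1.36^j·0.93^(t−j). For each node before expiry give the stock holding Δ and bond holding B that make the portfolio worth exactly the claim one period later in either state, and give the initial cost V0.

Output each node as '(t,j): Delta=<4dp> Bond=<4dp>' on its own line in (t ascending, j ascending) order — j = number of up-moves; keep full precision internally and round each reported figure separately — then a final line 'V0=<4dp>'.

(0,0): Delta=0.4397 Bond=-23.9466
V0=4.6348

The replicating-portfolio and risk-neutral prices coincide; use p* = (1.11−0.93)/(1.36−0.93) = 0.4186 for the latter.
Payoff layer (t=1): V(1,0)=0.0000, V(1,1)=12.2900
(0,0): S=65.0000. Δ = (V_up−V_dn)/(S_up−S_dn) = (12.2900−0.0000)/(88.4000−60.4500) = 0.4397. V = [p*·12.2900 + (1−p*)·0.0000]/1.11 = 4.6348. B = V − Δ·S = -23.9466.
Root portfolio cost Δ·65+B reproduces V0=4.6348.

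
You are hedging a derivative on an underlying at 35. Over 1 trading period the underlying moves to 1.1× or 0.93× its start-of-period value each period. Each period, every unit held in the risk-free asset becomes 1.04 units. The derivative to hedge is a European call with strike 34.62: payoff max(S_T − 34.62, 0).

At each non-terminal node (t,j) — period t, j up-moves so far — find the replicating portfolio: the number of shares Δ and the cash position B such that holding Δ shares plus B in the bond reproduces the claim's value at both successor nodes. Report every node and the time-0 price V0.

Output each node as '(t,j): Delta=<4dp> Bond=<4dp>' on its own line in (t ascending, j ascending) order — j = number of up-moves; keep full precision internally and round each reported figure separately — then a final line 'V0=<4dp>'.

(0,0): Delta=0.6521 Bond=-20.4095
V0=2.4140

Since d<R<u, set p* = (R−d)/(u−d) = 0.6471; price each node as the discounted p*-expectation of its children.
Payoff layer (t=1): V(1,0)=0.0000, V(1,1)=3.8800
Node (0,0) S=35.0000: V=(p*·3.8800+(1−p*)·0.0000)/1.04=2.4140; Δ=(3.8800−0.0000)/(38.5000−32.5500)=0.6521; B=V−Δ·S=-20.4095
The time-0 hedge costs 2.4140, which is the no-arbitrage price.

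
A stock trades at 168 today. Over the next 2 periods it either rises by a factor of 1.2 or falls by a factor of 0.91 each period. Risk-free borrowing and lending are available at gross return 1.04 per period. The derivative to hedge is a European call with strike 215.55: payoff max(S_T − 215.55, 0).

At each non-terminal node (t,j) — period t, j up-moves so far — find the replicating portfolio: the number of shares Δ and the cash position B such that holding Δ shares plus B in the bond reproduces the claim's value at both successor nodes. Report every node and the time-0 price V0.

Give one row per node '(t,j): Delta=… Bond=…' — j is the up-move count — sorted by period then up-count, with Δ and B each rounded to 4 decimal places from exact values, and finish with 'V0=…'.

Under the risk-neutral measure, an up-move has probability p* = (R−d)/(u−d) = 0.4483 and values discount at R = 1.04.
Payoff layer (t=2): V(2,0)=0.0000, V(2,1)=0.0000, V(2,2)=26.3700
  t=1,j=0: stock 152.8800 → up 183.4560 (V=0.0000), down 139.1208 (V=0.0000). Price 0.0000; hedge Δ=0.0000, bond B=0.0000.
  t=1,j=1: stock 201.6000 → up 241.9200 (V=26.3700), down 183.4560 (V=0.0000). Price 11.3664; hedge Δ=0.4510, bond B=-79.5647.
  t=0,j=0: stock 168.0000 → up 201.6000 (V=11.3664), down 152.8800 (V=0.0000). Price 4.8993; hedge Δ=0.2333, bond B=-34.2951.
Each (Δ,B) replicates both successor values, so the strategy is self-financing and V0 is arbitrage-free.

(0,0): Delta=0.2333 Bond=-34.2951
(1,0): Delta=0.0000 Bond=0.0000
(1,1): Delta=0.4510 Bond=-79.5647
V0=4.8993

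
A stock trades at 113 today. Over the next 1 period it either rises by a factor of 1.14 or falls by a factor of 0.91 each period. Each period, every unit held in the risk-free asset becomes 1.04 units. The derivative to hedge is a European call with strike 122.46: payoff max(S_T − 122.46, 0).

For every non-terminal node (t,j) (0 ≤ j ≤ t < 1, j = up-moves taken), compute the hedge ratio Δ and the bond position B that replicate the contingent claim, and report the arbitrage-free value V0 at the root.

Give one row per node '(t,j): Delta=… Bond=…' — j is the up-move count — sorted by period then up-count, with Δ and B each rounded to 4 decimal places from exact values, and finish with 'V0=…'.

Risk-neutral probability p* = (R−d)/(u−d) = (1.04−0.91)/(1.14−0.91) = 0.5652.
Terminal payoffs: V(1,0)=0.0000, V(1,1)=6.3600
Node (0,0) S=113.0000: V=(p*·6.3600+(1−p*)·0.0000)/1.04=3.4565; Δ=(6.3600−0.0000)/(128.8200−102.8300)=0.2447; B=V−Δ·S=-24.1957
Self-financing check: at every node Δ·S+B equals the discounted successor values.

(0,0): Delta=0.2447 Bond=-24.1957
V0=3.4565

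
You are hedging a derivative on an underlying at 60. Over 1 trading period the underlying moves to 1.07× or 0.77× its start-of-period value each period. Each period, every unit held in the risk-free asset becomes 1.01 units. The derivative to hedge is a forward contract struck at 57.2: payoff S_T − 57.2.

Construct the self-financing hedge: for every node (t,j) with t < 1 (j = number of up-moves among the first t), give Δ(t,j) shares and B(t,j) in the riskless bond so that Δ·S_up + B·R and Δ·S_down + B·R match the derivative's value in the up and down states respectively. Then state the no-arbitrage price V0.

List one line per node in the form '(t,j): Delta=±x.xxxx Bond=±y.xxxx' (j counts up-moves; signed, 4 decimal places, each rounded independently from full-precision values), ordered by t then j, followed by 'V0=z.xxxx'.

No-arbitrage ⇒ martingale measure with p* = (R−d)/(u−d) = 0.8000.
Payoff layer (t=1): V(1,0)=-11.0000, V(1,1)=7.0000
Node (0,0) S=60.0000: V=(p*·7.0000+(1−p*)·-11.0000)/1.01=3.3663; Δ=(7.0000−-11.0000)/(64.2000−46.2000)=1.0000; B=V−Δ·S=-56.6337
Each (Δ,B) replicates both successor values, so the strategy is self-financing and V0 is arbitrage-free.

(0,0): Delta=1.0000 Bond=-56.6337
V0=3.3663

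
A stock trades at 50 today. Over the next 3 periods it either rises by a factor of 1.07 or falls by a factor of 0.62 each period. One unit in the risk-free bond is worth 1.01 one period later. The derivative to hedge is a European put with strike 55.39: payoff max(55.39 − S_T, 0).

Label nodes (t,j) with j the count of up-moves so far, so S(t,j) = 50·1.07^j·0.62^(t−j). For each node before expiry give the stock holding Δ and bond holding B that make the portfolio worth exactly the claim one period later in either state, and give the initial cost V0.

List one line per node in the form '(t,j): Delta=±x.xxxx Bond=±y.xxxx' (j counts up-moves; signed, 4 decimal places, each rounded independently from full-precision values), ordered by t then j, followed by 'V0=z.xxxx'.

Since d<R<u, set p* = (R−d)/(u−d) = 0.8667; price each node as the discounted p*-expectation of its children.
At expiry t=3: V(3,0)=43.4736, V(3,1)=34.8246, V(3,2)=19.8981, V(3,3)=0.0000
(2,0): S=19.2200. Δ = (V_up−V_dn)/(S_up−S_dn) = (34.8246−43.4736)/(20.5654−11.9164) = -1.0000. V = [p*·34.8246 + (1−p*)·43.4736]/1.01 = 35.6216. B = V − Δ·S = 54.8416.
(2,1): S=33.1700. Δ = (V_up−V_dn)/(S_up−S_dn) = (19.8981−34.8246)/(35.4919−20.5654) = -1.0000. V = [p*·19.8981 + (1−p*)·34.8246]/1.01 = 21.6716. B = V − Δ·S = 54.8416.
(2,2): S=57.2450. Δ = (V_up−V_dn)/(S_up−S_dn) = (0.0000−19.8981)/(61.2522−35.4919) = -0.7724. V = [p*·0.0000 + (1−p*)·19.8981]/1.01 = 2.6268. B = V − Δ·S = 46.8448.
(1,0): S=31.0000. Δ = (V_up−V_dn)/(S_up−S_dn) = (21.6716−35.6216)/(33.1700−19.2200) = -1.0000. V = [p*·21.6716 + (1−p*)·35.6216]/1.01 = 23.2986. B = V − Δ·S = 54.2986.
(1,1): S=53.5000. Δ = (V_up−V_dn)/(S_up−S_dn) = (2.6268−21.6716)/(57.2450−33.1700) = -0.7911. V = [p*·2.6268 + (1−p*)·21.6716]/1.01 = 5.1150. B = V − Δ·S = 47.4367.
(0,0): S=50.0000. Δ = (V_up−V_dn)/(S_up−S_dn) = (5.1150−23.2986)/(53.5000−31.0000) = -0.8082. V = [p*·5.1150 + (1−p*)·23.2986]/1.01 = 7.4648. B = V − Δ·S = 47.8729.
Check: Δ(0,0)·S0 + B(0,0) = 7.4648 = V0.

(0,0): Delta=-0.8082 Bond=47.8729
(1,0): Delta=-1.0000 Bond=54.2986
(1,1): Delta=-0.7911 Bond=47.4367
(2,0): Delta=-1.0000 Bond=54.8416
(2,1): Delta=-1.0000 Bond=54.8416
(2,2): Delta=-0.7724 Bond=46.8448
V0=7.4648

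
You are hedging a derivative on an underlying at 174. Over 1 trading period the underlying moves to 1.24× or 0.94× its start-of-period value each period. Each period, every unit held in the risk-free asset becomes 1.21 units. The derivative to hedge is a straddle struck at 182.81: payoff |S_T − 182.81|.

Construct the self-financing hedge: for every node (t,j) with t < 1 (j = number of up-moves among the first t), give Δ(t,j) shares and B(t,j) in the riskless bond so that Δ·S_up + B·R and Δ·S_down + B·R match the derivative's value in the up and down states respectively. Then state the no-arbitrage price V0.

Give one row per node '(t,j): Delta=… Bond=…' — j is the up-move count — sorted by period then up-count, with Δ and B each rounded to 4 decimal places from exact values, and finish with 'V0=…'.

The replicating-portfolio and risk-neutral prices coincide; use p* = (1.21−0.94)/(1.24−0.94) = 0.9000 for the latter.
Terminal values V(1,·): V(1,0)=19.2500, V(1,1)=32.9500
Node (0,0) S=174.0000: V=(p*·32.9500+(1−p*)·19.2500)/1.21=26.0992; Δ=(32.9500−19.2500)/(215.7600−163.5600)=0.2625; B=V−Δ·S=-19.5675
Self-financing check: at every node Δ·S+B equals the discounted successor values.

(0,0): Delta=0.2625 Bond=-19.5675
V0=26.0992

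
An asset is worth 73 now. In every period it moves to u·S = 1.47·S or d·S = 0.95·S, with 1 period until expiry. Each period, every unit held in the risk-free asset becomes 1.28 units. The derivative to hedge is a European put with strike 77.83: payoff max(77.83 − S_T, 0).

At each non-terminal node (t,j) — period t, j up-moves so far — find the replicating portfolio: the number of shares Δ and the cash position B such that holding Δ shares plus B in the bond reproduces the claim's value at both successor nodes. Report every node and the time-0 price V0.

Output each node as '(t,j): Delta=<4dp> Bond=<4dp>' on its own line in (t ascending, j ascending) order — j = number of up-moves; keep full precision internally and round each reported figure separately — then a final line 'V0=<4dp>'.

(0,0): Delta=-0.2234 Bond=18.7284
V0=2.4207

Since d<R<u, set p* = (R−d)/(u−d) = 0.6346; price each node as the discounted p*-expectation of its children.
At expiry t=1: V(1,0)=8.4800, V(1,1)=0.0000
  t=0,j=0: stock 73.0000 → up 107.3100 (V=0.0000), down 69.3500 (V=8.4800). Price 2.4207; hedge Δ=-0.2234, bond B=18.7284.
The time-0 hedge costs 2.4207, which is the no-arbitrage price.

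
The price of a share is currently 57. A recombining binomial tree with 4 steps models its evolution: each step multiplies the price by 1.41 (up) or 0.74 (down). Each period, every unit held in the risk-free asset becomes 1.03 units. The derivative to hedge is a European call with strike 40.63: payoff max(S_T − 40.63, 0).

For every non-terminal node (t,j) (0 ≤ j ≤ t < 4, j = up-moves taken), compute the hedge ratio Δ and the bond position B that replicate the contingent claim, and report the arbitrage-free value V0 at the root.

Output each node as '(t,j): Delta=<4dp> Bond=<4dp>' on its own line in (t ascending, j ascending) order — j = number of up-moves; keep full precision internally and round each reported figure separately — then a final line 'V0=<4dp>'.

Since d<R<u, set p* = (R−d)/(u−d) = 0.4328; price each node as the discounted p*-expectation of its children.
Payoff layer (t=4): V(4,0)=0.0000, V(4,1)=0.0000, V(4,2)=21.4250, V(4,3)=77.6099, V(4,4)=184.6649
(3,0): S=23.0978. Δ = (V_up−V_dn)/(S_up−S_dn) = (0.0000−0.0000)/(32.5679−17.0923) = 0.0000. V = [p*·0.0000 + (1−p*)·0.0000]/1.03 = 0.0000. B = V − Δ·S = 0.0000.
(3,1): S=44.0106. Δ = (V_up−V_dn)/(S_up−S_dn) = (21.4250−0.0000)/(62.0550−32.5679) = 0.7266. V = [p*·21.4250 + (1−p*)·0.0000]/1.03 = 9.0034. B = V − Δ·S = -22.9742.
(3,2): S=83.8581. Δ = (V_up−V_dn)/(S_up−S_dn) = (77.6099−21.4250)/(118.2399−62.0550) = 1.0000. V = [p*·77.6099 + (1−p*)·21.4250]/1.03 = 44.4115. B = V − Δ·S = -39.4466.
(3,3): S=159.7836. Δ = (V_up−V_dn)/(S_up−S_dn) = (184.6649−77.6099)/(225.2949−118.2399) = 1.0000. V = [p*·184.6649 + (1−p*)·77.6099]/1.03 = 120.3370. B = V − Δ·S = -39.4466.
(2,0): S=31.2132. Δ = (V_up−V_dn)/(S_up−S_dn) = (9.0034−0.0000)/(44.0106−23.0978) = 0.4305. V = [p*·9.0034 + (1−p*)·0.0000]/1.03 = 3.7835. B = V − Δ·S = -9.6544.
(2,1): S=59.4738. Δ = (V_up−V_dn)/(S_up−S_dn) = (44.4115−9.0034)/(83.8581−44.0106) = 0.8886. V = [p*·44.4115 + (1−p*)·9.0034]/1.03 = 23.6206. B = V − Δ·S = -29.2272.
(2,2): S=113.3217. Δ = (V_up−V_dn)/(S_up−S_dn) = (120.3370−44.4115)/(159.7836−83.8581) = 1.0000. V = [p*·120.3370 + (1−p*)·44.4115]/1.03 = 75.0240. B = V − Δ·S = -38.2977.
(1,0): S=42.1800. Δ = (V_up−V_dn)/(S_up−S_dn) = (23.6206−3.7835)/(59.4738−31.2132) = 0.7019. V = [p*·23.6206 + (1−p*)·3.7835]/1.03 = 12.0094. B = V − Δ·S = -17.5983.
(1,1): S=80.3700. Δ = (V_up−V_dn)/(S_up−S_dn) = (75.0240−23.6206)/(113.3217−59.4738) = 0.9546. V = [p*·75.0240 + (1−p*)·23.6206]/1.03 = 44.5339. B = V − Δ·S = -32.1876.
(0,0): S=57.0000. Δ = (V_up−V_dn)/(S_up−S_dn) = (44.5339−12.0094)/(80.3700−42.1800) = 0.8516. V = [p*·44.5339 + (1−p*)·12.0094]/1.03 = 25.3274. B = V − Δ·S = -23.2166.
Root portfolio cost Δ·57+B reproduces V0=25.3274.

(0,0): Delta=0.8516 Bond=-23.2166
(1,0): Delta=0.7019 Bond=-17.5983
(1,1): Delta=0.9546 Bond=-32.1876
(2,0): Delta=0.4305 Bond=-9.6544
(2,1): Delta=0.8886 Bond=-29.2272
(2,2): Delta=1.0000 Bond=-38.2977
(3,0): Delta=0.0000 Bond=0.0000
(3,1): Delta=0.7266 Bond=-22.9742
(3,2): Delta=1.0000 Bond=-39.4466
(3,3): Delta=1.0000 Bond=-39.4466
V0=25.3274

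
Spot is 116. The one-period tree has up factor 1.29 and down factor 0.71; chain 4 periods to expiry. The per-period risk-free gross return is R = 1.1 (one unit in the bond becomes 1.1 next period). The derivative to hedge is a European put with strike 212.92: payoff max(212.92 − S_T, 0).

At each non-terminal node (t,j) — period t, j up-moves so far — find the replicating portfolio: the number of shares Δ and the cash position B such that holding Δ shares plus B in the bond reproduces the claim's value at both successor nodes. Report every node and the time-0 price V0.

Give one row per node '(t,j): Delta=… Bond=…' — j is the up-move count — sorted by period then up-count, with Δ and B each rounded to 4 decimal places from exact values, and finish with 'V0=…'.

No-arbitrage ⇒ martingale measure with p* = (R−d)/(u−d) = 0.6724.
Payoff layer (t=4): V(4,0)=183.4425, V(4,1)=159.3622, V(4,2)=115.6108, V(4,3)=36.1187, V(4,4)=0.0000
  t=3,j=0: stock 41.5177 → up 53.5578 (V=159.3622), down 29.4775 (V=183.4425). Price 152.0460; hedge Δ=-1.0000, bond B=193.5636.
  t=3,j=1: stock 75.4335 → up 97.3092 (V=115.6108), down 53.5578 (V=159.3622). Price 118.1301; hedge Δ=-1.0000, bond B=193.5636.
  t=3,j=2: stock 137.0553 → up 176.8013 (V=36.1187), down 97.3092 (V=115.6108). Price 56.5084; hedge Δ=-1.0000, bond B=193.5636.
  t=3,j=3: stock 249.0159 → up 321.2305 (V=0.0000), down 176.8013 (V=36.1187). Price 10.7564; hedge Δ=-0.2501, bond B=73.0300.
  t=2,j=0: stock 58.4756 → up 75.4335 (V=118.1301), down 41.5177 (V=152.0460). Price 117.4913; hedge Δ=-1.0000, bond B=175.9669.
  t=2,j=1: stock 106.2444 → up 137.0553 (V=56.5084), down 75.4335 (V=118.1301). Price 69.7225; hedge Δ=-1.0000, bond B=175.9669.
  t=2,j=2: stock 193.0356 → up 249.0159 (V=10.7564), down 137.0553 (V=56.5084). Price 23.4037; hedge Δ=-0.4086, bond B=102.2865.
  t=1,j=0: stock 82.3600 → up 106.2444 (V=69.7225), down 58.4756 (V=117.4913). Price 77.6099; hedge Δ=-1.0000, bond B=159.9699.
  t=1,j=1: stock 149.6400 → up 193.0356 (V=23.4037), down 106.2444 (V=69.7225). Price 35.0701; hedge Δ=-0.5337, bond B=114.9302.
  t=0,j=0: stock 116.0000 → up 149.6400 (V=35.0701), down 82.3600 (V=77.6099). Price 44.5505; hedge Δ=-0.6323, bond B=117.8951.
Each (Δ,B) replicates both successor values, so the strategy is self-financing and V0 is arbitrage-free.

(0,0): Delta=-0.6323 Bond=117.8951
(1,0): Delta=-1.0000 Bond=159.9699
(1,1): Delta=-0.5337 Bond=114.9302
(2,0): Delta=-1.0000 Bond=175.9669
(2,1): Delta=-1.0000 Bond=175.9669
(2,2): Delta=-0.4086 Bond=102.2865
(3,0): Delta=-1.0000 Bond=193.5636
(3,1): Delta=-1.0000 Bond=193.5636
(3,2): Delta=-1.0000 Bond=193.5636
(3,3): Delta=-0.2501 Bond=73.0300
V0=44.5505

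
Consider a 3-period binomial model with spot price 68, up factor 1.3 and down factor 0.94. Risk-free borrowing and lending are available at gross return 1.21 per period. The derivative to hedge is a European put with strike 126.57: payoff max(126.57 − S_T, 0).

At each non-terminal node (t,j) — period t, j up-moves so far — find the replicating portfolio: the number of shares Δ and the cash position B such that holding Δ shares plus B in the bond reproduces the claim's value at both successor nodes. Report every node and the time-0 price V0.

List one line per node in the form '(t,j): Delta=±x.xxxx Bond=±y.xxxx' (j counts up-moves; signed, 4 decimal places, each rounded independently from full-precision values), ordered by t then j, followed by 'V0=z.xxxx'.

(0,0): Delta=-0.6418 Bond=52.5211
(1,0): Delta=-1.0000 Bond=86.4490
(1,1): Delta=-0.5554 Bond=55.9177
(2,0): Delta=-1.0000 Bond=104.6033
(2,1): Delta=-1.0000 Bond=104.6033
(2,2): Delta=-0.4483 Bond=55.3461
V0=8.8812

Under the risk-neutral measure, an up-move has probability p* = (R−d)/(u−d) = 0.7500 and values discount at R = 1.21.
Terminal payoffs: V(3,0)=70.0903, V(3,1)=48.4598, V(3,2)=18.5452, V(3,3)=0.0000
Node (2,0) S=60.0848: V=(p*·48.4598+(1−p*)·70.0903)/1.21=44.5185; Δ=(48.4598−70.0903)/(78.1102−56.4797)=-1.0000; B=V−Δ·S=104.6033
Node (2,1) S=83.0960: V=(p*·18.5452+(1−p*)·48.4598)/1.21=21.5073; Δ=(18.5452−48.4598)/(108.0248−78.1102)=-1.0000; B=V−Δ·S=104.6033
Node (2,2) S=114.9200: V=(p*·0.0000+(1−p*)·18.5452)/1.21=3.8317; Δ=(0.0000−18.5452)/(149.3960−108.0248)=-0.4483; B=V−Δ·S=55.3461
Node (1,0) S=63.9200: V=(p*·21.5073+(1−p*)·44.5185)/1.21=22.5290; Δ=(21.5073−44.5185)/(83.0960−60.0848)=-1.0000; B=V−Δ·S=86.4490
Node (1,1) S=88.4000: V=(p*·3.8317+(1−p*)·21.5073)/1.21=6.8186; Δ=(3.8317−21.5073)/(114.9200−83.0960)=-0.5554; B=V−Δ·S=55.9177
Node (0,0) S=68.0000: V=(p*·6.8186+(1−p*)·22.5290)/1.21=8.8812; Δ=(6.8186−22.5290)/(88.4000−63.9200)=-0.6418; B=V−Δ·S=52.5211
Root portfolio cost Δ·68+B reproduces V0=8.8812.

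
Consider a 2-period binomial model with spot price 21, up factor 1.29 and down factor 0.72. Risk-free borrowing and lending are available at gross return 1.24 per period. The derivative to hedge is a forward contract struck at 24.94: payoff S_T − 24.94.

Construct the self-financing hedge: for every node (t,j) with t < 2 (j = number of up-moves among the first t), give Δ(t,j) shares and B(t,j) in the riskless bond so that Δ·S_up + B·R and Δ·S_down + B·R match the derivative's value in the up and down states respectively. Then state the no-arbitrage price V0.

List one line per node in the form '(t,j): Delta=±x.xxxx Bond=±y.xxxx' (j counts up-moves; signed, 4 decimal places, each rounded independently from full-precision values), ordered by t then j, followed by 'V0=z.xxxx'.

No-arbitrage ⇒ martingale measure with p* = (R−d)/(u−d) = 0.9123.
Terminal values V(2,·): V(2,0)=-14.0536, V(2,1)=-5.4352, V(2,2)=10.0061
(1,0): S=15.1200. Δ = (V_up−V_dn)/(S_up−S_dn) = (-5.4352−-14.0536)/(19.5048−10.8864) = 1.0000. V = [p*·-5.4352 + (1−p*)·-14.0536]/1.24 = -4.9929. B = V − Δ·S = -20.1129.
(1,1): S=27.0900. Δ = (V_up−V_dn)/(S_up−S_dn) = (10.0061−-5.4352)/(34.9461−19.5048) = 1.0000. V = [p*·10.0061 + (1−p*)·-5.4352]/1.24 = 6.9771. B = V − Δ·S = -20.1129.
(0,0): S=21.0000. Δ = (V_up−V_dn)/(S_up−S_dn) = (6.9771−-4.9929)/(27.0900−15.1200) = 1.0000. V = [p*·6.9771 + (1−p*)·-4.9929]/1.24 = 4.7799. B = V − Δ·S = -16.2201.
Check: Δ(0,0)·S0 + B(0,0) = 4.7799 = V0.

(0,0): Delta=1.0000 Bond=-16.2201
(1,0): Delta=1.0000 Bond=-20.1129
(1,1): Delta=1.0000 Bond=-20.1129
V0=4.7799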